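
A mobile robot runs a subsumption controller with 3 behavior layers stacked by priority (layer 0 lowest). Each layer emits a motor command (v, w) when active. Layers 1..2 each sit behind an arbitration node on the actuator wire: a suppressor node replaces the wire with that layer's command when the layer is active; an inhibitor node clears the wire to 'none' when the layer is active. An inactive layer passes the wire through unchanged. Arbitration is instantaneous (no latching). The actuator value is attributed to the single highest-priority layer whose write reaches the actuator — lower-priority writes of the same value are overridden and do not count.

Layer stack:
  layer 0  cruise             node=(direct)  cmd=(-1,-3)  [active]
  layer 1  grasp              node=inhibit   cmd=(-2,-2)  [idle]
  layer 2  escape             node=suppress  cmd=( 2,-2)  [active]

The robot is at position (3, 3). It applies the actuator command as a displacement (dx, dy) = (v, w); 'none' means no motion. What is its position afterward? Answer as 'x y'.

5 1

layer 0 (cruise) active — direct: (-1, -3)
layer 1 (grasp) idle — unchanged: (-1, -3)
layer 2 (escape) active — suppresses: (2, -2)
→ actuator (2, -2)
position: (3, 3) + (2, -2) = (5, 1)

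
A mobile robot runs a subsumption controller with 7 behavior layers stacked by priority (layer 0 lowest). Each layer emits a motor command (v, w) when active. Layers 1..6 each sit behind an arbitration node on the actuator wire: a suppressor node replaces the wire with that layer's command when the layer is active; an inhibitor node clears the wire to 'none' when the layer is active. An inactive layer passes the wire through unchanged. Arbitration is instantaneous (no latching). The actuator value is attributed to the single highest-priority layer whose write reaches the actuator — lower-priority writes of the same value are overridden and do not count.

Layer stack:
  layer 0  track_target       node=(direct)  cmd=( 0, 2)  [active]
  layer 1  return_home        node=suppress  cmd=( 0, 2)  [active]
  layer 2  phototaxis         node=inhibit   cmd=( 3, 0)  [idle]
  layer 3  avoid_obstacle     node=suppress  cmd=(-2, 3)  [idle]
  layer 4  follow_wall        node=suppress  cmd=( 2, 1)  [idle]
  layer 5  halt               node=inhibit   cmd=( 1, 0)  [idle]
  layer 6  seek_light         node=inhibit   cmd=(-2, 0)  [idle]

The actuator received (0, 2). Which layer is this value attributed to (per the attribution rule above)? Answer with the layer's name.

return_home

[0] track_target on; wire := (0, 2)
[1] return_home on (suppress); wire := (0, 2)
[2] phototaxis off; pass (0, 2)
[3] avoid_obstacle off; pass (0, 2)
[4] follow_wall off; pass (0, 2)
[5] halt off; pass (0, 2)
[6] seek_light off; pass (0, 2)
output (0, 2)
last writer: layer 1 = return_home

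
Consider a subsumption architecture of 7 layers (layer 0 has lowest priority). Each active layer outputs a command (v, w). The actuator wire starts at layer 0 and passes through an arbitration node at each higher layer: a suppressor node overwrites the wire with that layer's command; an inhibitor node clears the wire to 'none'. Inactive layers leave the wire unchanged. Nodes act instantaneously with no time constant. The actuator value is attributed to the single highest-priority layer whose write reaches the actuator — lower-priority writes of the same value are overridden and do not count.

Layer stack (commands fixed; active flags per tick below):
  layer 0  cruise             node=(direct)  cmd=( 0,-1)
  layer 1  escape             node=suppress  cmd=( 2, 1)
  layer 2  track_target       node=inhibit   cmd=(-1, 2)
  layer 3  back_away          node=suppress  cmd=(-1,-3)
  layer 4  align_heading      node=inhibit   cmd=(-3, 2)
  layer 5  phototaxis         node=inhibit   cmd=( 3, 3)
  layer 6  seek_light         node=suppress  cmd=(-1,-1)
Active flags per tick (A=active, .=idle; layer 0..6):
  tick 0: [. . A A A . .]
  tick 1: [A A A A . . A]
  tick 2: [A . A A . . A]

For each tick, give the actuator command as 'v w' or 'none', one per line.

tick 0:
  layer 0 (cruise) idle — none
  layer 1 (escape) idle — unchanged: none
  layer 2 (track_target) active — inhibits: none
  layer 3 (back_away) active — suppresses: (-1, -3)
  layer 4 (align_heading) active — inhibits: none
  layer 5 (phototaxis) idle — unchanged: none
  layer 6 (seek_light) idle — unchanged: none
  → actuator none
tick 1:
  layer 0 (cruise) active — direct: (0, -1)
  layer 1 (escape) active — suppresses: (2, 1)
  layer 2 (track_target) active — inhibits: none
  layer 3 (back_away) active — suppresses: (-1, -3)
  layer 4 (align_heading) idle — unchanged: (-1, -3)
  layer 5 (phototaxis) idle — unchanged: (-1, -3)
  layer 6 (seek_light) active — suppresses: (-1, -1)
  → actuator (-1, -1)
tick 2:
  layer 0 (cruise) active — direct: (0, -1)
  layer 1 (escape) idle — unchanged: (0, -1)
  layer 2 (track_target) active — inhibits: none
  layer 3 (back_away) active — suppresses: (-1, -3)
  layer 4 (align_heading) idle — unchanged: (-1, -3)
  layer 5 (phototaxis) idle — unchanged: (-1, -3)
  layer 6 (seek_light) active — suppresses: (-1, -1)
  → actuator (-1, -1)

none
-1 -1
-1 -1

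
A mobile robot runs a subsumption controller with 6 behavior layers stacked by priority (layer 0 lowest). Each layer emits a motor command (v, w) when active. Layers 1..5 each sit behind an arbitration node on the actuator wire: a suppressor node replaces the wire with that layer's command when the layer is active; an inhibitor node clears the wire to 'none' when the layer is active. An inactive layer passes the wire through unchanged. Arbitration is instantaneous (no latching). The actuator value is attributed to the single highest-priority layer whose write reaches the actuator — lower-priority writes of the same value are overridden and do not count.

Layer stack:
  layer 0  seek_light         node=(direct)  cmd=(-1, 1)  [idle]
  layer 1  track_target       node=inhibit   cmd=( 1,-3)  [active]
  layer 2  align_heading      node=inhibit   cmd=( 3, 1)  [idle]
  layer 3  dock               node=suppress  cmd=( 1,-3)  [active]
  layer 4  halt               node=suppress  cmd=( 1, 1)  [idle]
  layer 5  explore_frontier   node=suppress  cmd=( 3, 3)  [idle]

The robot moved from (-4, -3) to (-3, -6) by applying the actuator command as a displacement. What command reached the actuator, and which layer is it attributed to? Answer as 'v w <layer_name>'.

1 -3 dock

displacement = (-3, -6) − (-4, -3) = (1, -3)
layer 0 (seek_light) idle — none
layer 1 (track_target) active — inhibits: none
layer 2 (align_heading) idle — unchanged: none
layer 3 (dock) active — suppresses: (1, -3)
layer 4 (halt) idle — unchanged: (1, -3)
layer 5 (explore_frontier) idle — unchanged: (1, -3)
→ actuator (1, -3) — from layer 3 (dock)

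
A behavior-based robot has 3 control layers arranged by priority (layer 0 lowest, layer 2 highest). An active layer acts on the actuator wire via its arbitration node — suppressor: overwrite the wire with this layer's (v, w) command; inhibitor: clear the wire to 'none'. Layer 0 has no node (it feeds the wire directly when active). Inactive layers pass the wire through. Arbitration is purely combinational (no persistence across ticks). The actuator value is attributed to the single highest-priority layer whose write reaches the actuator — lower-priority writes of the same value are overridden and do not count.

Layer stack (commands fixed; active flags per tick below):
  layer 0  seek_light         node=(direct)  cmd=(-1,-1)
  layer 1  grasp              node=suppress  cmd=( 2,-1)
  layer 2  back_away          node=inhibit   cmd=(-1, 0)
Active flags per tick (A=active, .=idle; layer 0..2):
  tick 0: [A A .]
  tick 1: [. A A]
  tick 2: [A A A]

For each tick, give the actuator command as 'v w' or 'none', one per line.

tick 0:
  [0] seek_light on; wire := (-1, -1)
  [1] grasp on (suppress); wire := (2, -1)
  [2] back_away off; pass (2, -1)
  output (2, -1)
tick 1:
  [0] seek_light off; wire := none
  [1] grasp on (suppress); wire := (2, -1)
  [2] back_away on (inhibit); wire := none
  output none
tick 2:
  [0] seek_light on; wire := (-1, -1)
  [1] grasp on (suppress); wire := (2, -1)
  [2] back_away on (inhibit); wire := none
  output none

2 -1
none
none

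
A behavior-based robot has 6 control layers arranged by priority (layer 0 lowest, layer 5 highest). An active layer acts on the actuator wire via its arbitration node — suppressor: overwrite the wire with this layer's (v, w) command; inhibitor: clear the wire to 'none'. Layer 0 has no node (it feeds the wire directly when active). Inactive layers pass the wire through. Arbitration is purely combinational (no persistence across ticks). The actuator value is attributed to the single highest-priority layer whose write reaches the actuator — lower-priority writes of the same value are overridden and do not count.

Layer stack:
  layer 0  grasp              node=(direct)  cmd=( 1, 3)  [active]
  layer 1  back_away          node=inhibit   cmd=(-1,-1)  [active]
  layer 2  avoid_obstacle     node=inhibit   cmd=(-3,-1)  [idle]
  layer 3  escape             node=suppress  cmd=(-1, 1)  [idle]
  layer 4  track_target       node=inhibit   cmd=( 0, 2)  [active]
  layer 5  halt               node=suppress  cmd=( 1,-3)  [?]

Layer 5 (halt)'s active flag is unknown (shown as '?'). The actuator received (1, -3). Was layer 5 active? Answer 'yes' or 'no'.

If layer 5 is active=yes:
  actuator would be (1, -3)
If layer 5 is active=no:
  actuator would be none
Observed (1, -3), so layer 5 was active.

yes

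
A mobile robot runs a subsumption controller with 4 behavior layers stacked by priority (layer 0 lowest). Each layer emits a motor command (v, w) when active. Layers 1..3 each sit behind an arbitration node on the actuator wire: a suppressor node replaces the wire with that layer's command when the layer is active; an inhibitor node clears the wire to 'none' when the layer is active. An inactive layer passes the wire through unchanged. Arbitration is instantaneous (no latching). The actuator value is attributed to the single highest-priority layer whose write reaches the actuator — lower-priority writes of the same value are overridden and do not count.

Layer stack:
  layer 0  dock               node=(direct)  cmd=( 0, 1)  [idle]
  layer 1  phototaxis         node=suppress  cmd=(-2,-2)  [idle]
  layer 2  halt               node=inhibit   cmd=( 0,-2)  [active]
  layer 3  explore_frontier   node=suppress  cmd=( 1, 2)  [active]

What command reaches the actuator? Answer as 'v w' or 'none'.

L0 dock: idle → wire = none
L1 phototaxis: idle → wire stays none
L2 halt: active, inhibitor → wire = none
L3 explore_frontier: active, suppressor → wire = (1, 2)
actuator = (1, 2)

1 2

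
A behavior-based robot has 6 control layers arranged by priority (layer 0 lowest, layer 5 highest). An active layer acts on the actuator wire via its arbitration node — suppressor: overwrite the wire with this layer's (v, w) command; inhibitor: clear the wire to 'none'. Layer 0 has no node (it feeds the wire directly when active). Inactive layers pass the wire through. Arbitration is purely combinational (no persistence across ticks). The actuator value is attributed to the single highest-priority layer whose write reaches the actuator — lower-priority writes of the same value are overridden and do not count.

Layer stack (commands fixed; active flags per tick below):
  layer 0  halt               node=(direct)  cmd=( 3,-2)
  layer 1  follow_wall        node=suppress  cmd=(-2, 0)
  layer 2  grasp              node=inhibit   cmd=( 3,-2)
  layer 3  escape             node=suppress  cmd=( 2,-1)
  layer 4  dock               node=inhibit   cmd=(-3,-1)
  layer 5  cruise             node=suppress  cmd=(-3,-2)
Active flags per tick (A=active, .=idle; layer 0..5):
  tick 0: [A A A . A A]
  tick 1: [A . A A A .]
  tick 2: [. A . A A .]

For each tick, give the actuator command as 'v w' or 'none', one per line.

tick 0:
  layer 0 (halt) active — direct: (3, -2)
  layer 1 (follow_wall) active — suppresses: (-2, 0)
  layer 2 (grasp) active — inhibits: none
  layer 3 (escape) idle — unchanged: none
  layer 4 (dock) active — inhibits: none
  layer 5 (cruise) active — suppresses: (-3, -2)
  → actuator (-3, -2)
tick 1:
  layer 0 (halt) active — direct: (3, -2)
  layer 1 (follow_wall) idle — unchanged: (3, -2)
  layer 2 (grasp) active — inhibits: none
  layer 3 (escape) active — suppresses: (2, -1)
  layer 4 (dock) active — inhibits: none
  layer 5 (cruise) idle — unchanged: none
  → actuator none
tick 2:
  layer 0 (halt) idle — none
  layer 1 (follow_wall) active — suppresses: (-2, 0)
  layer 2 (grasp) idle — unchanged: (-2, 0)
  layer 3 (escape) active — suppresses: (2, -1)
  layer 4 (dock) active — inhibits: none
  layer 5 (cruise) idle — unchanged: none
  → actuator none

-3 -2
none
none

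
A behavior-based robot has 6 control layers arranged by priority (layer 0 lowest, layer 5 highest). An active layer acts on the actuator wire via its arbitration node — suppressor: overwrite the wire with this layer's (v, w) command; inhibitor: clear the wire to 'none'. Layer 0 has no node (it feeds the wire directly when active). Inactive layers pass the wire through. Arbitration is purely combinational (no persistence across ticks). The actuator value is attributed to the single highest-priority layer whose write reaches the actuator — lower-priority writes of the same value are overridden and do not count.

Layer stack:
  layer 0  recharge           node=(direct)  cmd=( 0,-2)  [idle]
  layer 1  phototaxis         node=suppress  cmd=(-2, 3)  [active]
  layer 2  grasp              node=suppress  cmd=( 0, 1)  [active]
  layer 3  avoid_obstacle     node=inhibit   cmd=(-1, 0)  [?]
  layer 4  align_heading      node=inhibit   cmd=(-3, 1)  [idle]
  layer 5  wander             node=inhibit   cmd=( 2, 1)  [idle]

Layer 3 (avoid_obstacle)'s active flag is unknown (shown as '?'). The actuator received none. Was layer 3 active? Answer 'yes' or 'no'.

If layer 3 is active=yes:
  actuator would be none
If layer 3 is active=no:
  actuator would be (0, 1)
Observed none, so layer 3 was active.

yes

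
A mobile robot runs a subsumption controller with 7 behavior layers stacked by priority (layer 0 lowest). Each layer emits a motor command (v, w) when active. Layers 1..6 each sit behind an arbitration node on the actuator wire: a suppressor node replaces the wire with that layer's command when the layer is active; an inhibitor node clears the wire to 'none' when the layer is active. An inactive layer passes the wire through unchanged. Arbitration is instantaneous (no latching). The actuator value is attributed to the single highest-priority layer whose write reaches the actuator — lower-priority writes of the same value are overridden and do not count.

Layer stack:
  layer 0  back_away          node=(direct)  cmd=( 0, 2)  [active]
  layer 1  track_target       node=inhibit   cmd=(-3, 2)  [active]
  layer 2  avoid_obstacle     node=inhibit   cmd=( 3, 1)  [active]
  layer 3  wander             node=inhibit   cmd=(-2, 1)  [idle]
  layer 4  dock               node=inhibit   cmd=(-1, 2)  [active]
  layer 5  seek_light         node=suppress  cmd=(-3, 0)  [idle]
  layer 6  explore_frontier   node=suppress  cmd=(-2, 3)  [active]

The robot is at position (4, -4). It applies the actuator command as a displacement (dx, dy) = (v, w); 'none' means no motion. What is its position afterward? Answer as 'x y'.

layer 0 (back_away) active — direct: (0, 2)
layer 1 (track_target) active — inhibits: none
layer 2 (avoid_obstacle) active — inhibits: none
layer 3 (wander) idle — unchanged: none
layer 4 (dock) active — inhibits: none
layer 5 (seek_light) idle — unchanged: none
layer 6 (explore_frontier) active — suppresses: (-2, 3)
→ actuator (-2, 3)
position: (4, -4) + (-2, 3) = (2, -1)

2 -1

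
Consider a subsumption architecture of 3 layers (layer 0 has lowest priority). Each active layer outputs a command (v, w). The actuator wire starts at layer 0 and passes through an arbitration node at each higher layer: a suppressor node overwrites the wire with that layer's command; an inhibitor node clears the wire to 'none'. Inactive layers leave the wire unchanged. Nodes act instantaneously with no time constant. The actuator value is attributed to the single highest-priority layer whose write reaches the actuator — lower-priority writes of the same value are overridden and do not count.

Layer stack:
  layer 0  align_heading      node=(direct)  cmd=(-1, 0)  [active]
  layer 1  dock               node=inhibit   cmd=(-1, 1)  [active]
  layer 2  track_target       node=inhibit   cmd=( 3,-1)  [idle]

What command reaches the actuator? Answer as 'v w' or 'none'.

none

[0] align_heading on; wire := (-1, 0)
[1] dock on (inhibit); wire := none
[2] track_target off; pass none
output none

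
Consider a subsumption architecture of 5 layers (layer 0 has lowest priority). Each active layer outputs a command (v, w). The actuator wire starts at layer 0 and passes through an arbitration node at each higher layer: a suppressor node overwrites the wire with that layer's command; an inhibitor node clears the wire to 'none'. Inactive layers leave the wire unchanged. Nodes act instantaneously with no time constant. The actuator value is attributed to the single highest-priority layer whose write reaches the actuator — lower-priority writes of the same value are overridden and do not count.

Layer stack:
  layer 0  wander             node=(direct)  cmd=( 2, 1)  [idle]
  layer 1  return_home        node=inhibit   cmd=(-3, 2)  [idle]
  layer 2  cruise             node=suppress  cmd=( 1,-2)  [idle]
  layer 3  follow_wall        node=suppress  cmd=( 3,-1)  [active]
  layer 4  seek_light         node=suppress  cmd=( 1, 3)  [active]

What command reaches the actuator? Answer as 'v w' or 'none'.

1 3

layer 0 (wander) idle — none
layer 1 (return_home) idle — unchanged: none
layer 2 (cruise) idle — unchanged: none
layer 3 (follow_wall) active — suppresses: (3, -1)
layer 4 (seek_light) active — suppresses: (1, 3)
→ actuator (1, 3)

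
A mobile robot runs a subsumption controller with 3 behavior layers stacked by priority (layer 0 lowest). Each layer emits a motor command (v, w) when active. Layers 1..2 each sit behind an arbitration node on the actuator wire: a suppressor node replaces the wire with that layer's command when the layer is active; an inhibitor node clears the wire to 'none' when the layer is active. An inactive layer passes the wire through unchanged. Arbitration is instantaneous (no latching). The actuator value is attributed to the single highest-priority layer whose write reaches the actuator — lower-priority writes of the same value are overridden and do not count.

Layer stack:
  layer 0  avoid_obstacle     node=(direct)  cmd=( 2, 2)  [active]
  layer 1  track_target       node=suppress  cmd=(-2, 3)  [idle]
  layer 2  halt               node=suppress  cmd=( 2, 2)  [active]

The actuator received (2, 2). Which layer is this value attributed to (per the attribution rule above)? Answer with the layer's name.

halt

[0] avoid_obstacle on; wire := (2, 2)
[1] track_target off; pass (2, 2)
[2] halt on (suppress); wire := (2, 2)
output (2, 2)
last writer: layer 2 = halt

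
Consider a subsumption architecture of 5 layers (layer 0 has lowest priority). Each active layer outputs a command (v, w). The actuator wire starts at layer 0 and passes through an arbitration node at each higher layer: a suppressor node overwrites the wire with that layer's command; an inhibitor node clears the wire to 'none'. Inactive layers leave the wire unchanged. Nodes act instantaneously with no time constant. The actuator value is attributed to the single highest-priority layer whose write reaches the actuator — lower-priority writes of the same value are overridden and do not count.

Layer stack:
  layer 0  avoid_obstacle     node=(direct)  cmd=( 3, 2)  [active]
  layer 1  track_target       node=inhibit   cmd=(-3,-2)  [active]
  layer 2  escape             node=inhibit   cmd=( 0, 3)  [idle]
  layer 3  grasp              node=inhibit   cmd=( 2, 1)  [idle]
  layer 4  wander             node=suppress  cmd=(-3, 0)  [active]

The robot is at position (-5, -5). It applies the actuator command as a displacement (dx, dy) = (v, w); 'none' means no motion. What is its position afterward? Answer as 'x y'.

L0 avoid_obstacle: active, feeds wire = (3, 2)
L1 track_target: active, inhibitor → wire = none
L2 escape: idle → wire stays none
L3 grasp: idle → wire stays none
L4 wander: active, suppressor → wire = (-3, 0)
actuator = (-3, 0)
position: (-5, -5) + (-3, 0) = (-8, -5)

-8 -5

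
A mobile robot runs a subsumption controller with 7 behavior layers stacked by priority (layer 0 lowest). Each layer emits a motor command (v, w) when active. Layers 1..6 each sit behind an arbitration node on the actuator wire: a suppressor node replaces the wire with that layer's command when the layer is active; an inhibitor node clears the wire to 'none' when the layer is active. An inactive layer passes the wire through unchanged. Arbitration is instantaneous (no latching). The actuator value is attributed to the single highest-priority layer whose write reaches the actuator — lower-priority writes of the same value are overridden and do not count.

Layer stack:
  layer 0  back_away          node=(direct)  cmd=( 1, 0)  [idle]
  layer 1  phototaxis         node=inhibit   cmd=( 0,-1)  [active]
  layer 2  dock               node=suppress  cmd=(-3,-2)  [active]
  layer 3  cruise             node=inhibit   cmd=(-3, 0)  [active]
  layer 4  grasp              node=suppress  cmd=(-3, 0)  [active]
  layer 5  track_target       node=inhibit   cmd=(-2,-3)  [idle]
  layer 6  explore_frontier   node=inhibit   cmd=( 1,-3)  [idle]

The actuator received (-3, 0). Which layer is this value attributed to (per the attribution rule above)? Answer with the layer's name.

grasp

L0 back_away: idle → wire = none
L1 phototaxis: active, inhibitor → wire = none
L2 dock: active, suppressor → wire = (-3, -2)
L3 cruise: active, inhibitor → wire = none
L4 grasp: active, suppressor → wire = (-3, 0)
L5 track_target: idle → wire stays (-3, 0)
L6 explore_frontier: idle → wire stays (-3, 0)
actuator = (-3, 0)
last writer: layer 4 = grasp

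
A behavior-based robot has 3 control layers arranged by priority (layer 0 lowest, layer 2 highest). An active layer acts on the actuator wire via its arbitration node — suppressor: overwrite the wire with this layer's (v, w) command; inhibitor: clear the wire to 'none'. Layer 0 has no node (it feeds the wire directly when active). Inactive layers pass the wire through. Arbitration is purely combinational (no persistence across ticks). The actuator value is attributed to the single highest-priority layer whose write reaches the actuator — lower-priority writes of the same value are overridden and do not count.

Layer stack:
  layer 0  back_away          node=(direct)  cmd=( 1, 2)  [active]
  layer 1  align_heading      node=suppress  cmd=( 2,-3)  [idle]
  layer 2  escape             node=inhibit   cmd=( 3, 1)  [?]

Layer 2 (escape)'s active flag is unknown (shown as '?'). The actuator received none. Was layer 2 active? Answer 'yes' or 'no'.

yes

If layer 2 is active=yes:
  actuator would be none
If layer 2 is active=no:
  actuator would be (1, 2)
Observed none, so layer 2 was active.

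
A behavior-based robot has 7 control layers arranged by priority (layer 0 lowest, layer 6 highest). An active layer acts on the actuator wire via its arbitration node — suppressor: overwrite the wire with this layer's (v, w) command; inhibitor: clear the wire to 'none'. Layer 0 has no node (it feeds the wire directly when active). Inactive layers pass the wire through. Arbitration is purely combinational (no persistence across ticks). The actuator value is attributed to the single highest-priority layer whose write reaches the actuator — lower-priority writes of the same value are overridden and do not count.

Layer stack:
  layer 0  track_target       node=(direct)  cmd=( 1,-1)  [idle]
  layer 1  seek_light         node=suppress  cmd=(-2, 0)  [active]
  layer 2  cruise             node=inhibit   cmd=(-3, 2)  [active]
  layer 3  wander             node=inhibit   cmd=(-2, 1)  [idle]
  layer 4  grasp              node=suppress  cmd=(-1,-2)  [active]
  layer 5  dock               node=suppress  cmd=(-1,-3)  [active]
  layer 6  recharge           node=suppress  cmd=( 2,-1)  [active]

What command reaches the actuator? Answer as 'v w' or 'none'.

2 -1

L0 track_target: idle → wire = none
L1 seek_light: active, suppressor → wire = (-2, 0)
L2 cruise: active, inhibitor → wire = none
L3 wander: idle → wire stays none
L4 grasp: active, suppressor → wire = (-1, -2)
L5 dock: active, suppressor → wire = (-1, -3)
L6 recharge: active, suppressor → wire = (2, -1)
actuator = (2, -1)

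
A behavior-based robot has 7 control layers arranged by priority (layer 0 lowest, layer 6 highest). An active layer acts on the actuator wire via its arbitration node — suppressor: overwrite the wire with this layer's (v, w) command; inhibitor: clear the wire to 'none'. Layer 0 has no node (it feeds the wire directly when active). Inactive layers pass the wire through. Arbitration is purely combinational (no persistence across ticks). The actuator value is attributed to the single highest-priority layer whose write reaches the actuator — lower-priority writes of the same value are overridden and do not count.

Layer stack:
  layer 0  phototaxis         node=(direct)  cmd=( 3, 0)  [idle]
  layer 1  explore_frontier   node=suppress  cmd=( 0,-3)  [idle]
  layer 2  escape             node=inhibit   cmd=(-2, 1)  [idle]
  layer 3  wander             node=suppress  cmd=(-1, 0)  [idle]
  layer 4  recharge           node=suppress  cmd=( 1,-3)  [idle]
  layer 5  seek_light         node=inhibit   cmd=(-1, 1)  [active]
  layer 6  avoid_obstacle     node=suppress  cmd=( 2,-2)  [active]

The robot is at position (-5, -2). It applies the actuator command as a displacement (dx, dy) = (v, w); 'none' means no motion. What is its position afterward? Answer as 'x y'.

L0 phototaxis: idle → wire = none
L1 explore_frontier: idle → wire stays none
L2 escape: idle → wire stays none
L3 wander: idle → wire stays none
L4 recharge: idle → wire stays none
L5 seek_light: active, inhibitor → wire = none
L6 avoid_obstacle: active, suppressor → wire = (2, -2)
actuator = (2, -2)
position: (-5, -2) + (2, -2) = (-3, -4)

-3 -4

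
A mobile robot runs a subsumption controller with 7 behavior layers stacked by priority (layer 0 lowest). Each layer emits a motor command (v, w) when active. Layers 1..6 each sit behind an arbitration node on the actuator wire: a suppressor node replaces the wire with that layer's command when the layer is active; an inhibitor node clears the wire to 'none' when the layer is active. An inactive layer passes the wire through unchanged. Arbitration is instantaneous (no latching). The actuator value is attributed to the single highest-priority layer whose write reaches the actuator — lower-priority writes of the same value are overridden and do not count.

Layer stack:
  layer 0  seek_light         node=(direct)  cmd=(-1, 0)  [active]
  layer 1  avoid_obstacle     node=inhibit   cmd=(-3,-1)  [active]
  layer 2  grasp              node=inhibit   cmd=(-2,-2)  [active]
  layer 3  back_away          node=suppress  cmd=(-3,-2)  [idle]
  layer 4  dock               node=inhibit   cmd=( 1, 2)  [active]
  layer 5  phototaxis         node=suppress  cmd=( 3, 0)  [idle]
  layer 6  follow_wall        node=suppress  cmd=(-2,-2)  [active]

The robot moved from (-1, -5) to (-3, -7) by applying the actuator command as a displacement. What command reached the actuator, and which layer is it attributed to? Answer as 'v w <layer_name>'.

displacement = (-3, -7) − (-1, -5) = (-2, -2)
layer 0 (seek_light) active — direct: (-1, 0)
layer 1 (avoid_obstacle) active — inhibits: none
layer 2 (grasp) active — inhibits: none
layer 3 (back_away) idle — unchanged: none
layer 4 (dock) active — inhibits: none
layer 5 (phototaxis) idle — unchanged: none
layer 6 (follow_wall) active — suppresses: (-2, -2)
→ actuator (-2, -2) — from layer 6 (follow_wall)

-2 -2 follow_wall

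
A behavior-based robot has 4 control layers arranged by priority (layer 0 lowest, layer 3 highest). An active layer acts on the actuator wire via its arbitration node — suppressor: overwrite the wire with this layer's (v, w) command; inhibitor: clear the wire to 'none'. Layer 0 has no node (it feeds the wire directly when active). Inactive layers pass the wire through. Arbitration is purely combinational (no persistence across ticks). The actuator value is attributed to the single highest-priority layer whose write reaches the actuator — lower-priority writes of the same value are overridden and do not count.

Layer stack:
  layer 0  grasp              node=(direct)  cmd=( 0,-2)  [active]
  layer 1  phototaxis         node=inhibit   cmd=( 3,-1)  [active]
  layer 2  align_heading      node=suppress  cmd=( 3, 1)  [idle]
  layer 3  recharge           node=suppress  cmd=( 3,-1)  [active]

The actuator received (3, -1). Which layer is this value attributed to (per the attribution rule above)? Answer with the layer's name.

recharge

L0 grasp: active, feeds wire = (0, -2)
L1 phototaxis: active, inhibitor → wire = none
L2 align_heading: idle → wire stays none
L3 recharge: active, suppressor → wire = (3, -1)
actuator = (3, -1)
last writer: layer 3 = recharge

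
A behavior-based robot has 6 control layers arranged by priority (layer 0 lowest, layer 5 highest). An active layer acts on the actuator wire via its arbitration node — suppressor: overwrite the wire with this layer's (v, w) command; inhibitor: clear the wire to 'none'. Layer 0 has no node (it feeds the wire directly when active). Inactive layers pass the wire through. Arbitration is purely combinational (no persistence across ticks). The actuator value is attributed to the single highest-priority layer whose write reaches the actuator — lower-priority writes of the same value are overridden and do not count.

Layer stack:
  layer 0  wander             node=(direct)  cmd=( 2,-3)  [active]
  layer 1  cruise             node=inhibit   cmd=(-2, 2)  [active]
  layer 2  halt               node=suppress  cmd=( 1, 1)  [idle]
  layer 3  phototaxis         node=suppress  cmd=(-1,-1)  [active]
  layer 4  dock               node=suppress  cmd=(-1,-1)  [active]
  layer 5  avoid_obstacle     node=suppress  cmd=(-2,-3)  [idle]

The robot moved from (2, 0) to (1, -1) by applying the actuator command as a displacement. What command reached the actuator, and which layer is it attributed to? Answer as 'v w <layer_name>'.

displacement = (1, -1) − (2, 0) = (-1, -1)
[0] wander on; wire := (2, -3)
[1] cruise on (inhibit); wire := none
[2] halt off; pass none
[3] phototaxis on (suppress); wire := (-1, -1)
[4] dock on (suppress); wire := (-1, -1)
[5] avoid_obstacle off; pass (-1, -1)
output (-1, -1) — from layer 4 (dock)

-1 -1 dock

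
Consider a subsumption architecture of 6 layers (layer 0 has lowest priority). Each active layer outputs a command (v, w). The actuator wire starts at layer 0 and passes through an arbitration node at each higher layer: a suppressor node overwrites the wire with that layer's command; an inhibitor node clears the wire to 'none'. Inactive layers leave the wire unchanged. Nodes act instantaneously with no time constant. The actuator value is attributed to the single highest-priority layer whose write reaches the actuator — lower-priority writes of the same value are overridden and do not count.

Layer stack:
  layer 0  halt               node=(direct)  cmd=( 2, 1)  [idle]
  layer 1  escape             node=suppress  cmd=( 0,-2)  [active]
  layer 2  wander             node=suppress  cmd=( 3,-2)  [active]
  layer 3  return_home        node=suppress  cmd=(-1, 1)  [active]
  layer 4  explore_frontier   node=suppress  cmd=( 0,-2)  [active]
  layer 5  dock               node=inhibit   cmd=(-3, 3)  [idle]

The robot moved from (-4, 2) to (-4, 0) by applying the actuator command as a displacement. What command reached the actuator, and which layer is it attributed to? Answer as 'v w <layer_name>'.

0 -2 explore_frontier

displacement = (-4, 0) − (-4, 2) = (0, -2)
layer 0 (halt) idle — none
layer 1 (escape) active — suppresses: (0, -2)
layer 2 (wander) active — suppresses: (3, -2)
layer 3 (return_home) active — suppresses: (-1, 1)
layer 4 (explore_frontier) active — suppresses: (0, -2)
layer 5 (dock) idle — unchanged: (0, -2)
→ actuator (0, -2) — from layer 4 (explore_frontier)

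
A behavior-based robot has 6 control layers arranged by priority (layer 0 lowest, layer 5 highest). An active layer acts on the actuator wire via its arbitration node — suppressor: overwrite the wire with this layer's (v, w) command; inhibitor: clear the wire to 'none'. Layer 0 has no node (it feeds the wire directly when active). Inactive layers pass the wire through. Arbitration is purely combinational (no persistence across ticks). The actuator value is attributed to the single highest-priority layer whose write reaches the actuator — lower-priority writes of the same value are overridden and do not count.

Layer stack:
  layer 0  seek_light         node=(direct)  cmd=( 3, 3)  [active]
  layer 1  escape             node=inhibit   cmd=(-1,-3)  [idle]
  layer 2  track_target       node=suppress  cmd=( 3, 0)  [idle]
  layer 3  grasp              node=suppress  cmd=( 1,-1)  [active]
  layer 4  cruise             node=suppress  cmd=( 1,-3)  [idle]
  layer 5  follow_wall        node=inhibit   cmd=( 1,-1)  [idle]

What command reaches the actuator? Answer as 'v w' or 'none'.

1 -1

layer 0 (seek_light) active — direct: (3, 3)
layer 1 (escape) idle — unchanged: (3, 3)
layer 2 (track_target) idle — unchanged: (3, 3)
layer 3 (grasp) active — suppresses: (1, -1)
layer 4 (cruise) idle — unchanged: (1, -1)
layer 5 (follow_wall) idle — unchanged: (1, -1)
→ actuator (1, -1)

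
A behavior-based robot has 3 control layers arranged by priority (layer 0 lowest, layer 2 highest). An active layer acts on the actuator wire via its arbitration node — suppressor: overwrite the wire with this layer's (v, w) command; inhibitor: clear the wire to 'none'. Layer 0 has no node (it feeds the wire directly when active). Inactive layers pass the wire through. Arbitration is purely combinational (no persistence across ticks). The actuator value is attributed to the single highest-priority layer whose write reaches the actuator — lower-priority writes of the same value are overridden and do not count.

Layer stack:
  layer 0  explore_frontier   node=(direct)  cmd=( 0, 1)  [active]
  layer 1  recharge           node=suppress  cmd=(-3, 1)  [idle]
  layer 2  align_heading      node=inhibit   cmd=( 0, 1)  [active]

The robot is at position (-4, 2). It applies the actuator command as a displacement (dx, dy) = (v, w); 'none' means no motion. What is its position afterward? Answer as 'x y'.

-4 2

[0] explore_frontier on; wire := (0, 1)
[1] recharge off; pass (0, 1)
[2] align_heading on (inhibit); wire := none
output none
position: (-4, 2) + none = (-4, 2)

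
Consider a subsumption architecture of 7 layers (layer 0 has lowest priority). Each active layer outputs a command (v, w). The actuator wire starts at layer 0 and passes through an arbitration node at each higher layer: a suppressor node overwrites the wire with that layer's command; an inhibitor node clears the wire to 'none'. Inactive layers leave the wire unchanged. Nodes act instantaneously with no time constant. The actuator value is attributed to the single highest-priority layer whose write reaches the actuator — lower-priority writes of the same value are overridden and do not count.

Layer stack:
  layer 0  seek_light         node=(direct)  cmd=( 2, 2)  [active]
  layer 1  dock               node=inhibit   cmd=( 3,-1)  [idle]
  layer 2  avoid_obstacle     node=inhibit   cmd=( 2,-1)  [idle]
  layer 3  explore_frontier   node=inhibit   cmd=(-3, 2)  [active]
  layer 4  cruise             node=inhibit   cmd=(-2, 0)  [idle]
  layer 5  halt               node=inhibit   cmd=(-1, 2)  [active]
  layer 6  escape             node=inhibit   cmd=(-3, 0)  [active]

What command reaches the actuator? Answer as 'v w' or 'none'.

L0 seek_light: active, feeds wire = (2, 2)
L1 dock: idle → wire stays (2, 2)
L2 avoid_obstacle: idle → wire stays (2, 2)
L3 explore_frontier: active, inhibitor → wire = none
L4 cruise: idle → wire stays none
L5 halt: active, inhibitor → wire = none
L6 escape: active, inhibitor → wire = none
actuator = none

none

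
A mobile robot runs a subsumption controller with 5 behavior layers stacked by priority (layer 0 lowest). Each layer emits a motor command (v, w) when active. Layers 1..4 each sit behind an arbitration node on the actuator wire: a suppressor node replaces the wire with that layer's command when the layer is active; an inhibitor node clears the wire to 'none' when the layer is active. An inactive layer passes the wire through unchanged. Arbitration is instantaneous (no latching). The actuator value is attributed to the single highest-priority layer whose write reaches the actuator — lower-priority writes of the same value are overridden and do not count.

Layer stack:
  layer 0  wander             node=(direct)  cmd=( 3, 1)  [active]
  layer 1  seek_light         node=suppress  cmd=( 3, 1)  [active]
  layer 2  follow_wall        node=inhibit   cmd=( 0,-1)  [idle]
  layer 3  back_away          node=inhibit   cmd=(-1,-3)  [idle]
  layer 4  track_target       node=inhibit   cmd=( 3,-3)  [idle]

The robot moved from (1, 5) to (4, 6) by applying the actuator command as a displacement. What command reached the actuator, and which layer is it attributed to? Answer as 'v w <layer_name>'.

displacement = (4, 6) − (1, 5) = (3, 1)
layer 0 (wander) active — direct: (3, 1)
layer 1 (seek_light) active — suppresses: (3, 1)
layer 2 (follow_wall) idle — unchanged: (3, 1)
layer 3 (back_away) idle — unchanged: (3, 1)
layer 4 (track_target) idle — unchanged: (3, 1)
→ actuator (3, 1) — from layer 1 (seek_light)

3 1 seek_light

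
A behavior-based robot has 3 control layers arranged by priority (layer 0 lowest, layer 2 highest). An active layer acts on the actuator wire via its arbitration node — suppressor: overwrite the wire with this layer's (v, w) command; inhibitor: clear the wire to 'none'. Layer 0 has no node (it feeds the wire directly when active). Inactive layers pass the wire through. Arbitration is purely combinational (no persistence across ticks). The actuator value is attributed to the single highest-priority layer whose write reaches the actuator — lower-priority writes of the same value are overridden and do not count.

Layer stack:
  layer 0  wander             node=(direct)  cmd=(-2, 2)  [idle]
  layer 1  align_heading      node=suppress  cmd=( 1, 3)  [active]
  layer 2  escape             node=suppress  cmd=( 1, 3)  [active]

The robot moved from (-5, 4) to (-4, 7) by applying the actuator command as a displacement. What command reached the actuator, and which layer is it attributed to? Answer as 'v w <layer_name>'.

displacement = (-4, 7) − (-5, 4) = (1, 3)
L0 wander: idle → wire = none
L1 align_heading: active, suppressor → wire = (1, 3)
L2 escape: active, suppressor → wire = (1, 3)
actuator = (1, 3) — from layer 2 (escape)

1 3 escape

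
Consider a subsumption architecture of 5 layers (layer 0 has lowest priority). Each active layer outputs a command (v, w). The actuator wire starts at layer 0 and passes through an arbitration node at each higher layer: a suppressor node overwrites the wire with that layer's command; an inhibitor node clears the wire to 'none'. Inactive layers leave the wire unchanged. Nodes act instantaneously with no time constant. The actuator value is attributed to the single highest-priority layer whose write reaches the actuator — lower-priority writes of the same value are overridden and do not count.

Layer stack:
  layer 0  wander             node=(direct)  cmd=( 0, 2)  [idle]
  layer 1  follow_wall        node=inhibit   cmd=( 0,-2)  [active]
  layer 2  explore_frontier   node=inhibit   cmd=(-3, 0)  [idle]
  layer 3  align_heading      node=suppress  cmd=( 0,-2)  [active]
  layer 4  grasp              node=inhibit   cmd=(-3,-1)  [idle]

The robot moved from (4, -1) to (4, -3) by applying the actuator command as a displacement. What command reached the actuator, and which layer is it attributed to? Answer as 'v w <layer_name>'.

0 -2 align_heading

displacement = (4, -3) − (4, -1) = (0, -2)
layer 0 (wander) idle — none
layer 1 (follow_wall) active — inhibits: none
layer 2 (explore_frontier) idle — unchanged: none
layer 3 (align_heading) active — suppresses: (0, -2)
layer 4 (grasp) idle — unchanged: (0, -2)
→ actuator (0, -2) — from layer 3 (align_heading)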